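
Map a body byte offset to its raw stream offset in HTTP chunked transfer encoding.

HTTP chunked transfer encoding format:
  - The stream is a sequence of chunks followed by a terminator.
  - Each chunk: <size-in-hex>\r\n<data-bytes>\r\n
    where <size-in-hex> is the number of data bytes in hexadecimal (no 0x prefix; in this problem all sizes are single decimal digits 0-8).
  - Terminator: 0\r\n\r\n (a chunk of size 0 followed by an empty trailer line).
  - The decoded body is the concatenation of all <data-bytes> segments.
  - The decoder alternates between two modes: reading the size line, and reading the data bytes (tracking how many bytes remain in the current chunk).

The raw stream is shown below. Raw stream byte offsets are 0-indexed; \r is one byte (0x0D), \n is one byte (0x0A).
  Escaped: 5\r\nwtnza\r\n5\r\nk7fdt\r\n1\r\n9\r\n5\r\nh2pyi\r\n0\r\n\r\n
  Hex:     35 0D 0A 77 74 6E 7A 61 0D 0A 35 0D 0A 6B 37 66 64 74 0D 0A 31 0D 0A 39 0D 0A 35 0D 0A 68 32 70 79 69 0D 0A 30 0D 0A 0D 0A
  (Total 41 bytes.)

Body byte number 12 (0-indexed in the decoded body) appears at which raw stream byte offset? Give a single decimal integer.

Answer: 30

Derivation:
Chunk 1: stream[0..1]='5' size=0x5=5, data at stream[3..8]='wtnza' -> body[0..5], body so far='wtnza'
Chunk 2: stream[10..11]='5' size=0x5=5, data at stream[13..18]='k7fdt' -> body[5..10], body so far='wtnzak7fdt'
Chunk 3: stream[20..21]='1' size=0x1=1, data at stream[23..24]='9' -> body[10..11], body so far='wtnzak7fdt9'
Chunk 4: stream[26..27]='5' size=0x5=5, data at stream[29..34]='h2pyi' -> body[11..16], body so far='wtnzak7fdt9h2pyi'
Chunk 5: stream[36..37]='0' size=0 (terminator). Final body='wtnzak7fdt9h2pyi' (16 bytes)
Body byte 12 at stream offset 30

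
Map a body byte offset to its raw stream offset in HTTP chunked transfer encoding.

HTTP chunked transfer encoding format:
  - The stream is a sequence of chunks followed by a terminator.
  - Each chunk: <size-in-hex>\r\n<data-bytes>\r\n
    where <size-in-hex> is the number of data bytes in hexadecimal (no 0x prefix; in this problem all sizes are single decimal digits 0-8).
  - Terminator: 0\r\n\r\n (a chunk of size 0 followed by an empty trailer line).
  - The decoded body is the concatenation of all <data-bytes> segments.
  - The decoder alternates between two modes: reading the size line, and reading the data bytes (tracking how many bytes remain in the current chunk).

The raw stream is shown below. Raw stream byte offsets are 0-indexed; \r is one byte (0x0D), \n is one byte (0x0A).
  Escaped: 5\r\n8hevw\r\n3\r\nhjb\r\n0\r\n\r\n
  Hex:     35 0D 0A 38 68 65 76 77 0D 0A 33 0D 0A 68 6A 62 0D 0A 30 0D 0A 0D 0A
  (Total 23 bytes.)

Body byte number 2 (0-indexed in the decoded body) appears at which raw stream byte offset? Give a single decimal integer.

Answer: 5

Derivation:
Chunk 1: stream[0..1]='5' size=0x5=5, data at stream[3..8]='8hevw' -> body[0..5], body so far='8hevw'
Chunk 2: stream[10..11]='3' size=0x3=3, data at stream[13..16]='hjb' -> body[5..8], body so far='8hevwhjb'
Chunk 3: stream[18..19]='0' size=0 (terminator). Final body='8hevwhjb' (8 bytes)
Body byte 2 at stream offset 5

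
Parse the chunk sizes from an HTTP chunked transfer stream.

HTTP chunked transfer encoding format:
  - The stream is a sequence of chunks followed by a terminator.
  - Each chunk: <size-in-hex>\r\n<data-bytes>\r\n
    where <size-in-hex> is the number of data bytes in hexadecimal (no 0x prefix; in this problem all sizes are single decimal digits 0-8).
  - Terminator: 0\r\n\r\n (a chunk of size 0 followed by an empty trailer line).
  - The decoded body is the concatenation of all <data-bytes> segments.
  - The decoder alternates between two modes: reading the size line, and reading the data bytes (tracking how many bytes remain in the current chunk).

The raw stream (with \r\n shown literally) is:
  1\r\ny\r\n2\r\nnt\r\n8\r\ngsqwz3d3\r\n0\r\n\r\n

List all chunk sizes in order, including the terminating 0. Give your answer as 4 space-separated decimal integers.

Answer: 1 2 8 0

Derivation:
Chunk 1: stream[0..1]='1' size=0x1=1, data at stream[3..4]='y' -> body[0..1], body so far='y'
Chunk 2: stream[6..7]='2' size=0x2=2, data at stream[9..11]='nt' -> body[1..3], body so far='ynt'
Chunk 3: stream[13..14]='8' size=0x8=8, data at stream[16..24]='gsqwz3d3' -> body[3..11], body so far='yntgsqwz3d3'
Chunk 4: stream[26..27]='0' size=0 (terminator). Final body='yntgsqwz3d3' (11 bytes)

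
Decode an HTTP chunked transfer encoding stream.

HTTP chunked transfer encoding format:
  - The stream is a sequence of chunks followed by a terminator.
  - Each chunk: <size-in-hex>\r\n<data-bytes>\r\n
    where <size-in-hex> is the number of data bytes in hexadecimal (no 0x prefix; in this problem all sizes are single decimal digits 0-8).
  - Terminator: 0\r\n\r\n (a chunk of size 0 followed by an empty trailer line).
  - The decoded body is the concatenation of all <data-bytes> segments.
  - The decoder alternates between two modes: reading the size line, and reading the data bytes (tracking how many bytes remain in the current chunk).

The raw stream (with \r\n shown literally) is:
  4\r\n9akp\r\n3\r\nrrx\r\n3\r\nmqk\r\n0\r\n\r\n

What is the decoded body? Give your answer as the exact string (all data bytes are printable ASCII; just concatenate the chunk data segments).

Chunk 1: stream[0..1]='4' size=0x4=4, data at stream[3..7]='9akp' -> body[0..4], body so far='9akp'
Chunk 2: stream[9..10]='3' size=0x3=3, data at stream[12..15]='rrx' -> body[4..7], body so far='9akprrx'
Chunk 3: stream[17..18]='3' size=0x3=3, data at stream[20..23]='mqk' -> body[7..10], body so far='9akprrxmqk'
Chunk 4: stream[25..26]='0' size=0 (terminator). Final body='9akprrxmqk' (10 bytes)

Answer: 9akprrxmqk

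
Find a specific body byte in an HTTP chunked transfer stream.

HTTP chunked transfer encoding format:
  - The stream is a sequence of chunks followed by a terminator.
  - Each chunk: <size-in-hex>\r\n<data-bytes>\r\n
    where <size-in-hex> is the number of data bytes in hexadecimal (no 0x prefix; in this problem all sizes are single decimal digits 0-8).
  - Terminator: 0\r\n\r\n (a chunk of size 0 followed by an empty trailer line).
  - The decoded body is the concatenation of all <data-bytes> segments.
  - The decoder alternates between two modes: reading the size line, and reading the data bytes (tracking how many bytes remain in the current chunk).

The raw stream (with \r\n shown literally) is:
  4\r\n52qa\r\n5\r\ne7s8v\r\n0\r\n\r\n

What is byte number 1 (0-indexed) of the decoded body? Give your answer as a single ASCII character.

Answer: 2

Derivation:
Chunk 1: stream[0..1]='4' size=0x4=4, data at stream[3..7]='52qa' -> body[0..4], body so far='52qa'
Chunk 2: stream[9..10]='5' size=0x5=5, data at stream[12..17]='e7s8v' -> body[4..9], body so far='52qae7s8v'
Chunk 3: stream[19..20]='0' size=0 (terminator). Final body='52qae7s8v' (9 bytes)
Body byte 1 = '2'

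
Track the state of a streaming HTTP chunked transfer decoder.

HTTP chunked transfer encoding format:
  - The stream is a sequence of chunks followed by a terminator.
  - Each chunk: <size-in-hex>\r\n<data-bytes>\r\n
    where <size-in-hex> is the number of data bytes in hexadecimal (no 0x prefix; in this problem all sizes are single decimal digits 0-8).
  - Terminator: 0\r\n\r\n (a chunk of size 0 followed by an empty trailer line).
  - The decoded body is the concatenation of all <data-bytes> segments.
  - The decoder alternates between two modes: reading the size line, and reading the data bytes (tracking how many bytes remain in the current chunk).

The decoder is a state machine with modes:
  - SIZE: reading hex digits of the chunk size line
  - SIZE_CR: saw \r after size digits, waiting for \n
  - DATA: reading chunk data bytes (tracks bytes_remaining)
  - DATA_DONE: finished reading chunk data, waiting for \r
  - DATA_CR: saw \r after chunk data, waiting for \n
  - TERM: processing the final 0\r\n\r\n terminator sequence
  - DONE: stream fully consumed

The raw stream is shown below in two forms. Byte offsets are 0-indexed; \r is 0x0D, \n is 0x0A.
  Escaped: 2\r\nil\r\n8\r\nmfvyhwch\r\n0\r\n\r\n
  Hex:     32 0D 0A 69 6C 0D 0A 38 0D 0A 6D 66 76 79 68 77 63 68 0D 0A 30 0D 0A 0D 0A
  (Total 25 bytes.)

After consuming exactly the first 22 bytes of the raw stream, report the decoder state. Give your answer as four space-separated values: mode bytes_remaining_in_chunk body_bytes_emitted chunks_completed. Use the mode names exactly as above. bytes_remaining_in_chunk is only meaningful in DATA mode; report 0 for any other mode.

Answer: SIZE_CR 0 10 2

Derivation:
Byte 0 = '2': mode=SIZE remaining=0 emitted=0 chunks_done=0
Byte 1 = 0x0D: mode=SIZE_CR remaining=0 emitted=0 chunks_done=0
Byte 2 = 0x0A: mode=DATA remaining=2 emitted=0 chunks_done=0
Byte 3 = 'i': mode=DATA remaining=1 emitted=1 chunks_done=0
Byte 4 = 'l': mode=DATA_DONE remaining=0 emitted=2 chunks_done=0
Byte 5 = 0x0D: mode=DATA_CR remaining=0 emitted=2 chunks_done=0
Byte 6 = 0x0A: mode=SIZE remaining=0 emitted=2 chunks_done=1
Byte 7 = '8': mode=SIZE remaining=0 emitted=2 chunks_done=1
Byte 8 = 0x0D: mode=SIZE_CR remaining=0 emitted=2 chunks_done=1
Byte 9 = 0x0A: mode=DATA remaining=8 emitted=2 chunks_done=1
Byte 10 = 'm': mode=DATA remaining=7 emitted=3 chunks_done=1
Byte 11 = 'f': mode=DATA remaining=6 emitted=4 chunks_done=1
Byte 12 = 'v': mode=DATA remaining=5 emitted=5 chunks_done=1
Byte 13 = 'y': mode=DATA remaining=4 emitted=6 chunks_done=1
Byte 14 = 'h': mode=DATA remaining=3 emitted=7 chunks_done=1
Byte 15 = 'w': mode=DATA remaining=2 emitted=8 chunks_done=1
Byte 16 = 'c': mode=DATA remaining=1 emitted=9 chunks_done=1
Byte 17 = 'h': mode=DATA_DONE remaining=0 emitted=10 chunks_done=1
Byte 18 = 0x0D: mode=DATA_CR remaining=0 emitted=10 chunks_done=1
Byte 19 = 0x0A: mode=SIZE remaining=0 emitted=10 chunks_done=2
Byte 20 = '0': mode=SIZE remaining=0 emitted=10 chunks_done=2
Byte 21 = 0x0D: mode=SIZE_CR remaining=0 emitted=10 chunks_done=2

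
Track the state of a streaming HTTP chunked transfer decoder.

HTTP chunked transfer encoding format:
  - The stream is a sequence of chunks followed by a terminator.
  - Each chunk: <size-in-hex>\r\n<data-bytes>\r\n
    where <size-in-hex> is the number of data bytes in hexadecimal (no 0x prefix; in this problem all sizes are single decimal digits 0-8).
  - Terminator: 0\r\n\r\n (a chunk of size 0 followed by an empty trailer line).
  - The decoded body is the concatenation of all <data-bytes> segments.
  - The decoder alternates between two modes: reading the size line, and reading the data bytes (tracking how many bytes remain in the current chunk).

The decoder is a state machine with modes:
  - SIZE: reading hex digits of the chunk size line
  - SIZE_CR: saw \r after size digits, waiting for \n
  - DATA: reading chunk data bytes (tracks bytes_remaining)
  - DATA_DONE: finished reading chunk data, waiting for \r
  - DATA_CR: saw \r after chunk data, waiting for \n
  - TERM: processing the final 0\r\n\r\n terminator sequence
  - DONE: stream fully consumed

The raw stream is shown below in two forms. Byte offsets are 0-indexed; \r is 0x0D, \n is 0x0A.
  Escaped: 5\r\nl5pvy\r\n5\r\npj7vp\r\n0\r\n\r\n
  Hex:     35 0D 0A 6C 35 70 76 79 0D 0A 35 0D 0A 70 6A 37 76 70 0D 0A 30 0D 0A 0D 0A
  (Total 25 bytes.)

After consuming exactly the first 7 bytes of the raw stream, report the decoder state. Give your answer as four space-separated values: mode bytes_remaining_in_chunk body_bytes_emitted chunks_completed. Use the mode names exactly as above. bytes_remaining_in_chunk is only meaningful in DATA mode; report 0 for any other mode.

Answer: DATA 1 4 0

Derivation:
Byte 0 = '5': mode=SIZE remaining=0 emitted=0 chunks_done=0
Byte 1 = 0x0D: mode=SIZE_CR remaining=0 emitted=0 chunks_done=0
Byte 2 = 0x0A: mode=DATA remaining=5 emitted=0 chunks_done=0
Byte 3 = 'l': mode=DATA remaining=4 emitted=1 chunks_done=0
Byte 4 = '5': mode=DATA remaining=3 emitted=2 chunks_done=0
Byte 5 = 'p': mode=DATA remaining=2 emitted=3 chunks_done=0
Byte 6 = 'v': mode=DATA remaining=1 emitted=4 chunks_done=0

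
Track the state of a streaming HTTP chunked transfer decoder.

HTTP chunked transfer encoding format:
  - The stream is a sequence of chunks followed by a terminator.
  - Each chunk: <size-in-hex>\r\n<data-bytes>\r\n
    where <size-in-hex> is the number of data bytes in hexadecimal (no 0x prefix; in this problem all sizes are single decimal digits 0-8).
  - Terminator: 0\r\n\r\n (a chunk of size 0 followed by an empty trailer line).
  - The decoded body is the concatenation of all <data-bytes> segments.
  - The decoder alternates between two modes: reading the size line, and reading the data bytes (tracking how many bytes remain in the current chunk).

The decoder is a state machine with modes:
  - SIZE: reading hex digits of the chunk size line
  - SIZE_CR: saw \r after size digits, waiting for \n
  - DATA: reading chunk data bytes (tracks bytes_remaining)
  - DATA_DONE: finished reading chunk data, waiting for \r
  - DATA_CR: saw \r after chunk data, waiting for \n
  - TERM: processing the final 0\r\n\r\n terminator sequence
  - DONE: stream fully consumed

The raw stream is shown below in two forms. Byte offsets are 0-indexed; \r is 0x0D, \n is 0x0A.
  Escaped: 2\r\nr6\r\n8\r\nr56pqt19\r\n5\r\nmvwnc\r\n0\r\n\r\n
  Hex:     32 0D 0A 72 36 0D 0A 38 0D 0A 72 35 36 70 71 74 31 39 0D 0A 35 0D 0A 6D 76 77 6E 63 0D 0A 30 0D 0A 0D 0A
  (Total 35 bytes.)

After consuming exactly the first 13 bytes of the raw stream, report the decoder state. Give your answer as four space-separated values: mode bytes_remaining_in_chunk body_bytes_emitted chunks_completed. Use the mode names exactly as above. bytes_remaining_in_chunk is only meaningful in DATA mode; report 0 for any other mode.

Answer: DATA 5 5 1

Derivation:
Byte 0 = '2': mode=SIZE remaining=0 emitted=0 chunks_done=0
Byte 1 = 0x0D: mode=SIZE_CR remaining=0 emitted=0 chunks_done=0
Byte 2 = 0x0A: mode=DATA remaining=2 emitted=0 chunks_done=0
Byte 3 = 'r': mode=DATA remaining=1 emitted=1 chunks_done=0
Byte 4 = '6': mode=DATA_DONE remaining=0 emitted=2 chunks_done=0
Byte 5 = 0x0D: mode=DATA_CR remaining=0 emitted=2 chunks_done=0
Byte 6 = 0x0A: mode=SIZE remaining=0 emitted=2 chunks_done=1
Byte 7 = '8': mode=SIZE remaining=0 emitted=2 chunks_done=1
Byte 8 = 0x0D: mode=SIZE_CR remaining=0 emitted=2 chunks_done=1
Byte 9 = 0x0A: mode=DATA remaining=8 emitted=2 chunks_done=1
Byte 10 = 'r': mode=DATA remaining=7 emitted=3 chunks_done=1
Byte 11 = '5': mode=DATA remaining=6 emitted=4 chunks_done=1
Byte 12 = '6': mode=DATA remaining=5 emitted=5 chunks_done=1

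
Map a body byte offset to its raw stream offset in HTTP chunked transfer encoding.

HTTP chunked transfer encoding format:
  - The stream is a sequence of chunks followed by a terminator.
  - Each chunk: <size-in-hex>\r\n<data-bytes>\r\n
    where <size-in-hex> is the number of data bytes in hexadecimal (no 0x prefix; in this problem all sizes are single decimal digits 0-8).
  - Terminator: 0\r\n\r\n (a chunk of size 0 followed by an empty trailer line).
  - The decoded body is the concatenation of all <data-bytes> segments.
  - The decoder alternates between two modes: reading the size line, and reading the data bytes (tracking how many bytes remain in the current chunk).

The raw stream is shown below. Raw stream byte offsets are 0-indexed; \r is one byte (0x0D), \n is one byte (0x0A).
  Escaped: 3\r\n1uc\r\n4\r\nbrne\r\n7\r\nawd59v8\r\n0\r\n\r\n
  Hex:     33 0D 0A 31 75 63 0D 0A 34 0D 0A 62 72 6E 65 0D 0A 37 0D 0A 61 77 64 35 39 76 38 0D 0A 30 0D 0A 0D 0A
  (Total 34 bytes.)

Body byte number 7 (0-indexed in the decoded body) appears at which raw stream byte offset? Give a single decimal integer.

Answer: 20

Derivation:
Chunk 1: stream[0..1]='3' size=0x3=3, data at stream[3..6]='1uc' -> body[0..3], body so far='1uc'
Chunk 2: stream[8..9]='4' size=0x4=4, data at stream[11..15]='brne' -> body[3..7], body so far='1ucbrne'
Chunk 3: stream[17..18]='7' size=0x7=7, data at stream[20..27]='awd59v8' -> body[7..14], body so far='1ucbrneawd59v8'
Chunk 4: stream[29..30]='0' size=0 (terminator). Final body='1ucbrneawd59v8' (14 bytes)
Body byte 7 at stream offset 20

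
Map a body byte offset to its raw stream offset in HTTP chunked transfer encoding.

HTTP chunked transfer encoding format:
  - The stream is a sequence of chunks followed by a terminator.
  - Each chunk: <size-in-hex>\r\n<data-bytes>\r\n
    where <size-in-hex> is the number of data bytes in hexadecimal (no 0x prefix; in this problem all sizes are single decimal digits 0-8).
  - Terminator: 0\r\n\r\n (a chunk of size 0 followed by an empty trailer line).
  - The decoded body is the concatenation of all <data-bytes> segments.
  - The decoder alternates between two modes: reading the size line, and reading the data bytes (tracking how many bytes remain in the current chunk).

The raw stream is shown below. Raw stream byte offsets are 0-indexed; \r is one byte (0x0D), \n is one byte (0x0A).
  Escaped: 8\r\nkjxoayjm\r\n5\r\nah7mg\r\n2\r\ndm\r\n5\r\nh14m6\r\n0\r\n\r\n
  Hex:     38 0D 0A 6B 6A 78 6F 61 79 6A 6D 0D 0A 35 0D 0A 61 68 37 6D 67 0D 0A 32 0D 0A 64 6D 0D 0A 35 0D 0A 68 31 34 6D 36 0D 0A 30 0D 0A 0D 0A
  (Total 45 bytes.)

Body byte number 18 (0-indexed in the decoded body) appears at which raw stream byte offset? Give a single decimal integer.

Chunk 1: stream[0..1]='8' size=0x8=8, data at stream[3..11]='kjxoayjm' -> body[0..8], body so far='kjxoayjm'
Chunk 2: stream[13..14]='5' size=0x5=5, data at stream[16..21]='ah7mg' -> body[8..13], body so far='kjxoayjmah7mg'
Chunk 3: stream[23..24]='2' size=0x2=2, data at stream[26..28]='dm' -> body[13..15], body so far='kjxoayjmah7mgdm'
Chunk 4: stream[30..31]='5' size=0x5=5, data at stream[33..38]='h14m6' -> body[15..20], body so far='kjxoayjmah7mgdmh14m6'
Chunk 5: stream[40..41]='0' size=0 (terminator). Final body='kjxoayjmah7mgdmh14m6' (20 bytes)
Body byte 18 at stream offset 36

Answer: 36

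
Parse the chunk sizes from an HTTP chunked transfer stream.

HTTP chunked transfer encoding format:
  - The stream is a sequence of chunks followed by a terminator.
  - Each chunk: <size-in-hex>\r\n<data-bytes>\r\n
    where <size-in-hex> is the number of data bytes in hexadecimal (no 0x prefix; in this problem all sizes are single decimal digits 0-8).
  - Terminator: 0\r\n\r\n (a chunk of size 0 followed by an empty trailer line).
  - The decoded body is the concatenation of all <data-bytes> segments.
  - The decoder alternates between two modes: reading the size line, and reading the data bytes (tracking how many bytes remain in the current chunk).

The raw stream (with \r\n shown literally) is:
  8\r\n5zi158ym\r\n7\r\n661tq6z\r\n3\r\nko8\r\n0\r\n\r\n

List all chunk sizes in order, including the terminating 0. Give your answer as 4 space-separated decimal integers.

Answer: 8 7 3 0

Derivation:
Chunk 1: stream[0..1]='8' size=0x8=8, data at stream[3..11]='5zi158ym' -> body[0..8], body so far='5zi158ym'
Chunk 2: stream[13..14]='7' size=0x7=7, data at stream[16..23]='661tq6z' -> body[8..15], body so far='5zi158ym661tq6z'
Chunk 3: stream[25..26]='3' size=0x3=3, data at stream[28..31]='ko8' -> body[15..18], body so far='5zi158ym661tq6zko8'
Chunk 4: stream[33..34]='0' size=0 (terminator). Final body='5zi158ym661tq6zko8' (18 bytes)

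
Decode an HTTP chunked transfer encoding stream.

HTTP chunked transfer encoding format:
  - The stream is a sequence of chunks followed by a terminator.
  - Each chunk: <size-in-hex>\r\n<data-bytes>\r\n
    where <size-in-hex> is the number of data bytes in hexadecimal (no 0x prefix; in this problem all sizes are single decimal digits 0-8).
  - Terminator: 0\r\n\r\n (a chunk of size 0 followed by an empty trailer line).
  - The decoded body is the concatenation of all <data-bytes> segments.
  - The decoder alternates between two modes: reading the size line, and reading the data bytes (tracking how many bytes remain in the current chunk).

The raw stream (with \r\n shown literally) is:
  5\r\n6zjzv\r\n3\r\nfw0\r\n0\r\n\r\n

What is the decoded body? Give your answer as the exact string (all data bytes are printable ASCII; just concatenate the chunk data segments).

Answer: 6zjzvfw0

Derivation:
Chunk 1: stream[0..1]='5' size=0x5=5, data at stream[3..8]='6zjzv' -> body[0..5], body so far='6zjzv'
Chunk 2: stream[10..11]='3' size=0x3=3, data at stream[13..16]='fw0' -> body[5..8], body so far='6zjzvfw0'
Chunk 3: stream[18..19]='0' size=0 (terminator). Final body='6zjzvfw0' (8 bytes)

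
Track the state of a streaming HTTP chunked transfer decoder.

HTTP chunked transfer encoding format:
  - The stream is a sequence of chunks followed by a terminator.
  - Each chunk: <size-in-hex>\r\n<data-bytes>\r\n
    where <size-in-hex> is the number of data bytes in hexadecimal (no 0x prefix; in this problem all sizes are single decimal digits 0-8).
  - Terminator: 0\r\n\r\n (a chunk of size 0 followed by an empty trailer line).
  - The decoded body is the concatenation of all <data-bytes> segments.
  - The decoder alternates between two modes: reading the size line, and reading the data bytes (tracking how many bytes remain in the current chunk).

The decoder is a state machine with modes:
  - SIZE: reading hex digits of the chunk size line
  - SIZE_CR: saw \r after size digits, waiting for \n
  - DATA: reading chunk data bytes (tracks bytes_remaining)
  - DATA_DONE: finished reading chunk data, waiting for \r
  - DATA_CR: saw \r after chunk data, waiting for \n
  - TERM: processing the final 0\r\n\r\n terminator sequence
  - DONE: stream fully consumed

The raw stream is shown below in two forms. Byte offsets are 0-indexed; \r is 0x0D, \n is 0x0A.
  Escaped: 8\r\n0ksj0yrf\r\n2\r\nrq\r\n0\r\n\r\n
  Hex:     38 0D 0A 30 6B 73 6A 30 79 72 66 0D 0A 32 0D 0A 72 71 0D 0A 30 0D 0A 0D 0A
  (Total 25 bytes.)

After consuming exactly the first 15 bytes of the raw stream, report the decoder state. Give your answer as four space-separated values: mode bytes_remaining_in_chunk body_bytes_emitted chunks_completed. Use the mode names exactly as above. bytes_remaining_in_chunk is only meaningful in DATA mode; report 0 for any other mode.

Answer: SIZE_CR 0 8 1

Derivation:
Byte 0 = '8': mode=SIZE remaining=0 emitted=0 chunks_done=0
Byte 1 = 0x0D: mode=SIZE_CR remaining=0 emitted=0 chunks_done=0
Byte 2 = 0x0A: mode=DATA remaining=8 emitted=0 chunks_done=0
Byte 3 = '0': mode=DATA remaining=7 emitted=1 chunks_done=0
Byte 4 = 'k': mode=DATA remaining=6 emitted=2 chunks_done=0
Byte 5 = 's': mode=DATA remaining=5 emitted=3 chunks_done=0
Byte 6 = 'j': mode=DATA remaining=4 emitted=4 chunks_done=0
Byte 7 = '0': mode=DATA remaining=3 emitted=5 chunks_done=0
Byte 8 = 'y': mode=DATA remaining=2 emitted=6 chunks_done=0
Byte 9 = 'r': mode=DATA remaining=1 emitted=7 chunks_done=0
Byte 10 = 'f': mode=DATA_DONE remaining=0 emitted=8 chunks_done=0
Byte 11 = 0x0D: mode=DATA_CR remaining=0 emitted=8 chunks_done=0
Byte 12 = 0x0A: mode=SIZE remaining=0 emitted=8 chunks_done=1
Byte 13 = '2': mode=SIZE remaining=0 emitted=8 chunks_done=1
Byte 14 = 0x0D: mode=SIZE_CR remaining=0 emitted=8 chunks_done=1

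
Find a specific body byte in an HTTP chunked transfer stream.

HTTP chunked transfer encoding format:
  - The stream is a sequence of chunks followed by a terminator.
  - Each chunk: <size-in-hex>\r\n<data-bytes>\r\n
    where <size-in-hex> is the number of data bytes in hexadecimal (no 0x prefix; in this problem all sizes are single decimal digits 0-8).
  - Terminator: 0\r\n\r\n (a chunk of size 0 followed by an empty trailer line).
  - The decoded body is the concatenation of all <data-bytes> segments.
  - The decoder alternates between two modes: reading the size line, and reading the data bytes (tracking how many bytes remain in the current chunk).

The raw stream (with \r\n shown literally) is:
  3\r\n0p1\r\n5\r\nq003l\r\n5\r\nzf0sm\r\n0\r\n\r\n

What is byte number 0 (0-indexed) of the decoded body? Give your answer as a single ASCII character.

Chunk 1: stream[0..1]='3' size=0x3=3, data at stream[3..6]='0p1' -> body[0..3], body so far='0p1'
Chunk 2: stream[8..9]='5' size=0x5=5, data at stream[11..16]='q003l' -> body[3..8], body so far='0p1q003l'
Chunk 3: stream[18..19]='5' size=0x5=5, data at stream[21..26]='zf0sm' -> body[8..13], body so far='0p1q003lzf0sm'
Chunk 4: stream[28..29]='0' size=0 (terminator). Final body='0p1q003lzf0sm' (13 bytes)
Body byte 0 = '0'

Answer: 0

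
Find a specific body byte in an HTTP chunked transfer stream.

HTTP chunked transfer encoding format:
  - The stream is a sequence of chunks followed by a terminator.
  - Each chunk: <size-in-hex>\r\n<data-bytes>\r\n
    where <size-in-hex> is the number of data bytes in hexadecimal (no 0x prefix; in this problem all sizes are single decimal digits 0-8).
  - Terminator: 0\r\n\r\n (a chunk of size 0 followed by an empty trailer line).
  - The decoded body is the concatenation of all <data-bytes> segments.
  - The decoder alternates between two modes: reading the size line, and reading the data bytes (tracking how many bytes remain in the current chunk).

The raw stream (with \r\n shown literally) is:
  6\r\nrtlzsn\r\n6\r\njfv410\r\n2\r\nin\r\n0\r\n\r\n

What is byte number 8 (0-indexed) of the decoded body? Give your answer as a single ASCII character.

Chunk 1: stream[0..1]='6' size=0x6=6, data at stream[3..9]='rtlzsn' -> body[0..6], body so far='rtlzsn'
Chunk 2: stream[11..12]='6' size=0x6=6, data at stream[14..20]='jfv410' -> body[6..12], body so far='rtlzsnjfv410'
Chunk 3: stream[22..23]='2' size=0x2=2, data at stream[25..27]='in' -> body[12..14], body so far='rtlzsnjfv410in'
Chunk 4: stream[29..30]='0' size=0 (terminator). Final body='rtlzsnjfv410in' (14 bytes)
Body byte 8 = 'v'

Answer: v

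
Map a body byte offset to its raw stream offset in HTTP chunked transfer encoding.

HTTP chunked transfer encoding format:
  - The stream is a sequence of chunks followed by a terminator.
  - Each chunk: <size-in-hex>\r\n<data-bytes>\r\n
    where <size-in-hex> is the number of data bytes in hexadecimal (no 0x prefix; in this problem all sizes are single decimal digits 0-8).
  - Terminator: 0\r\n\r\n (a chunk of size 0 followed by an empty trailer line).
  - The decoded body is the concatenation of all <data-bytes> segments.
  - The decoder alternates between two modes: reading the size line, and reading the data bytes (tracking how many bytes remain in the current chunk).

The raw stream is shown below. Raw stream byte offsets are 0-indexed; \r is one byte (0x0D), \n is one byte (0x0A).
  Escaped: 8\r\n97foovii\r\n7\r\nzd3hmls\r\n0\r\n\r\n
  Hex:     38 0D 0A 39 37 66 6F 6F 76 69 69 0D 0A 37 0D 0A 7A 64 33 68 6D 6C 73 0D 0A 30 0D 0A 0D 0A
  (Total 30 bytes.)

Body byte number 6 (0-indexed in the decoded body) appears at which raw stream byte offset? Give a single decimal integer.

Chunk 1: stream[0..1]='8' size=0x8=8, data at stream[3..11]='97foovii' -> body[0..8], body so far='97foovii'
Chunk 2: stream[13..14]='7' size=0x7=7, data at stream[16..23]='zd3hmls' -> body[8..15], body so far='97fooviizd3hmls'
Chunk 3: stream[25..26]='0' size=0 (terminator). Final body='97fooviizd3hmls' (15 bytes)
Body byte 6 at stream offset 9

Answer: 9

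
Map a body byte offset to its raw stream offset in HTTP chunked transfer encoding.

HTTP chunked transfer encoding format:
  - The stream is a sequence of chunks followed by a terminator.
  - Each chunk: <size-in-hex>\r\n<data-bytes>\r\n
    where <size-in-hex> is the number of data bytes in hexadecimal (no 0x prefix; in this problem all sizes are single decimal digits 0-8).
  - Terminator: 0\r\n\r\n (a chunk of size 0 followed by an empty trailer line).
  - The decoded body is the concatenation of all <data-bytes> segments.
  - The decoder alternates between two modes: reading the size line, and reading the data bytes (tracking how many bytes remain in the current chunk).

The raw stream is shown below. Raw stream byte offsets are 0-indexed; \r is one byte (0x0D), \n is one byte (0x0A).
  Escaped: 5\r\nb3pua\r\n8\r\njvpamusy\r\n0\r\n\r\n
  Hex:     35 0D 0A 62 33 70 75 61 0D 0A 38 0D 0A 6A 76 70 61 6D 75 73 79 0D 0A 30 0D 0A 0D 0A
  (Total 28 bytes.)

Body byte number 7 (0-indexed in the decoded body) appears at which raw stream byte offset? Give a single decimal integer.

Answer: 15

Derivation:
Chunk 1: stream[0..1]='5' size=0x5=5, data at stream[3..8]='b3pua' -> body[0..5], body so far='b3pua'
Chunk 2: stream[10..11]='8' size=0x8=8, data at stream[13..21]='jvpamusy' -> body[5..13], body so far='b3puajvpamusy'
Chunk 3: stream[23..24]='0' size=0 (terminator). Final body='b3puajvpamusy' (13 bytes)
Body byte 7 at stream offset 15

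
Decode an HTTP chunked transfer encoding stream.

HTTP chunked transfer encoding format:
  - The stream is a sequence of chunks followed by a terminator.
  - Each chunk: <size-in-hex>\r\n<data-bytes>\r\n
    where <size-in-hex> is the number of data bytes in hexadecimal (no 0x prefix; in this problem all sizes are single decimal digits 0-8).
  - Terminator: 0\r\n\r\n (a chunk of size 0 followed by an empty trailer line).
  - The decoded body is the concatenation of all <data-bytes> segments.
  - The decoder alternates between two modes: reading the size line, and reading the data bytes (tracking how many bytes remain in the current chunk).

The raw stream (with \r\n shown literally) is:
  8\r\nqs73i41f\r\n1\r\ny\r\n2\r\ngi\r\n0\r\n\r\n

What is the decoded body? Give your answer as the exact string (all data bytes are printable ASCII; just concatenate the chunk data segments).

Chunk 1: stream[0..1]='8' size=0x8=8, data at stream[3..11]='qs73i41f' -> body[0..8], body so far='qs73i41f'
Chunk 2: stream[13..14]='1' size=0x1=1, data at stream[16..17]='y' -> body[8..9], body so far='qs73i41fy'
Chunk 3: stream[19..20]='2' size=0x2=2, data at stream[22..24]='gi' -> body[9..11], body so far='qs73i41fygi'
Chunk 4: stream[26..27]='0' size=0 (terminator). Final body='qs73i41fygi' (11 bytes)

Answer: qs73i41fygi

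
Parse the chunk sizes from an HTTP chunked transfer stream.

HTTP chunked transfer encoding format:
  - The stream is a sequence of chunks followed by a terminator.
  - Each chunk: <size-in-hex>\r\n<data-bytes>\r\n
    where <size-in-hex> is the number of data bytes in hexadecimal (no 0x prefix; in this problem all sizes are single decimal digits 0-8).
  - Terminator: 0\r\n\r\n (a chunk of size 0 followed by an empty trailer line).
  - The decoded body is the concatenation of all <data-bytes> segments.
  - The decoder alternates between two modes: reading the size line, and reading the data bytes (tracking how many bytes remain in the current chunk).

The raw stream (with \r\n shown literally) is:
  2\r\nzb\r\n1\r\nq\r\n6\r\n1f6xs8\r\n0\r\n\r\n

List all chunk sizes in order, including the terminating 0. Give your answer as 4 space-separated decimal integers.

Chunk 1: stream[0..1]='2' size=0x2=2, data at stream[3..5]='zb' -> body[0..2], body so far='zb'
Chunk 2: stream[7..8]='1' size=0x1=1, data at stream[10..11]='q' -> body[2..3], body so far='zbq'
Chunk 3: stream[13..14]='6' size=0x6=6, data at stream[16..22]='1f6xs8' -> body[3..9], body so far='zbq1f6xs8'
Chunk 4: stream[24..25]='0' size=0 (terminator). Final body='zbq1f6xs8' (9 bytes)

Answer: 2 1 6 0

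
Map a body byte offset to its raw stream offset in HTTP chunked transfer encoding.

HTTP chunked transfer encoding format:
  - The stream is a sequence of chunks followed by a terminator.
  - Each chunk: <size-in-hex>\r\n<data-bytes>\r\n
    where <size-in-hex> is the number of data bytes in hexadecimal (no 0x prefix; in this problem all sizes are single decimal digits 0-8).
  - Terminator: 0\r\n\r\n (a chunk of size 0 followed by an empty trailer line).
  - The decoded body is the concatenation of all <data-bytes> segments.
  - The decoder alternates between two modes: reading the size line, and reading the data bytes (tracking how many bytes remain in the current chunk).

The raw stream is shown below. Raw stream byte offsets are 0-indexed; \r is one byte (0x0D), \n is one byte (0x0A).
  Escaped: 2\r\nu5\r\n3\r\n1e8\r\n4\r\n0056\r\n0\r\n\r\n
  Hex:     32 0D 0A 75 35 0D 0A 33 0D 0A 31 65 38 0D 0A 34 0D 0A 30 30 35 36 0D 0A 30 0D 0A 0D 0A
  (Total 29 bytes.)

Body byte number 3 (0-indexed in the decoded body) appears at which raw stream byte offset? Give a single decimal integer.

Answer: 11

Derivation:
Chunk 1: stream[0..1]='2' size=0x2=2, data at stream[3..5]='u5' -> body[0..2], body so far='u5'
Chunk 2: stream[7..8]='3' size=0x3=3, data at stream[10..13]='1e8' -> body[2..5], body so far='u51e8'
Chunk 3: stream[15..16]='4' size=0x4=4, data at stream[18..22]='0056' -> body[5..9], body so far='u51e80056'
Chunk 4: stream[24..25]='0' size=0 (terminator). Final body='u51e80056' (9 bytes)
Body byte 3 at stream offset 11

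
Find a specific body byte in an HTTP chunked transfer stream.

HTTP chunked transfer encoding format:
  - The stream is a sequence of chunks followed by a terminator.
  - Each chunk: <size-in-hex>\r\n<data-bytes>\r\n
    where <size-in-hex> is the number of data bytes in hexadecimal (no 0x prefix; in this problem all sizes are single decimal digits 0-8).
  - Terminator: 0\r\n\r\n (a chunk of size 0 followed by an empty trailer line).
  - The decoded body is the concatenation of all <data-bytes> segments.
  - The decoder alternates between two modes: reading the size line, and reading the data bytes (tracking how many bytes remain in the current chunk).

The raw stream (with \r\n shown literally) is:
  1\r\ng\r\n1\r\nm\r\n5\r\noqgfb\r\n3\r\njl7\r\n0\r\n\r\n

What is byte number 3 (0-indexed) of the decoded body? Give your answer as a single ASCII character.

Chunk 1: stream[0..1]='1' size=0x1=1, data at stream[3..4]='g' -> body[0..1], body so far='g'
Chunk 2: stream[6..7]='1' size=0x1=1, data at stream[9..10]='m' -> body[1..2], body so far='gm'
Chunk 3: stream[12..13]='5' size=0x5=5, data at stream[15..20]='oqgfb' -> body[2..7], body so far='gmoqgfb'
Chunk 4: stream[22..23]='3' size=0x3=3, data at stream[25..28]='jl7' -> body[7..10], body so far='gmoqgfbjl7'
Chunk 5: stream[30..31]='0' size=0 (terminator). Final body='gmoqgfbjl7' (10 bytes)
Body byte 3 = 'q'

Answer: q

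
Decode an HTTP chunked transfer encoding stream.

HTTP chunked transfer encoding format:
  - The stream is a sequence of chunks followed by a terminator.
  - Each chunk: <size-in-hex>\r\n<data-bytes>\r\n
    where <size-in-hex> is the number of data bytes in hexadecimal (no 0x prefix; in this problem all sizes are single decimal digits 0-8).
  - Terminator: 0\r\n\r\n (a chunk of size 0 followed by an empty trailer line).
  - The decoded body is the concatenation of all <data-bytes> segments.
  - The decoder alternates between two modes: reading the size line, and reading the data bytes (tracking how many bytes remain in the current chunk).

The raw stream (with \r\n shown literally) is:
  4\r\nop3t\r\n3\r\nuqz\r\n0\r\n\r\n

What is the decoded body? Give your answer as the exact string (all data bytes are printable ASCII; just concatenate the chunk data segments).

Answer: op3tuqz

Derivation:
Chunk 1: stream[0..1]='4' size=0x4=4, data at stream[3..7]='op3t' -> body[0..4], body so far='op3t'
Chunk 2: stream[9..10]='3' size=0x3=3, data at stream[12..15]='uqz' -> body[4..7], body so far='op3tuqz'
Chunk 3: stream[17..18]='0' size=0 (terminator). Final body='op3tuqz' (7 bytes)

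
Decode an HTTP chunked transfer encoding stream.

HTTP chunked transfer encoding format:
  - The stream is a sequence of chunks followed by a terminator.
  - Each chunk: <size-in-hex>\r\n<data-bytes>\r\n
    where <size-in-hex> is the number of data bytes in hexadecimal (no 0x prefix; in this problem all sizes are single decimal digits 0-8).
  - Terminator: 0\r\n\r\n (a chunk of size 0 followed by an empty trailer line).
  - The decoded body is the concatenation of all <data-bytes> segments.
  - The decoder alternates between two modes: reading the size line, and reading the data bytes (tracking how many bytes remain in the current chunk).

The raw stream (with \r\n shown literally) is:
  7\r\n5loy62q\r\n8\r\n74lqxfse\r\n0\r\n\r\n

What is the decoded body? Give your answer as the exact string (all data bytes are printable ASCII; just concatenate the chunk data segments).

Answer: 5loy62q74lqxfse

Derivation:
Chunk 1: stream[0..1]='7' size=0x7=7, data at stream[3..10]='5loy62q' -> body[0..7], body so far='5loy62q'
Chunk 2: stream[12..13]='8' size=0x8=8, data at stream[15..23]='74lqxfse' -> body[7..15], body so far='5loy62q74lqxfse'
Chunk 3: stream[25..26]='0' size=0 (terminator). Final body='5loy62q74lqxfse' (15 bytes)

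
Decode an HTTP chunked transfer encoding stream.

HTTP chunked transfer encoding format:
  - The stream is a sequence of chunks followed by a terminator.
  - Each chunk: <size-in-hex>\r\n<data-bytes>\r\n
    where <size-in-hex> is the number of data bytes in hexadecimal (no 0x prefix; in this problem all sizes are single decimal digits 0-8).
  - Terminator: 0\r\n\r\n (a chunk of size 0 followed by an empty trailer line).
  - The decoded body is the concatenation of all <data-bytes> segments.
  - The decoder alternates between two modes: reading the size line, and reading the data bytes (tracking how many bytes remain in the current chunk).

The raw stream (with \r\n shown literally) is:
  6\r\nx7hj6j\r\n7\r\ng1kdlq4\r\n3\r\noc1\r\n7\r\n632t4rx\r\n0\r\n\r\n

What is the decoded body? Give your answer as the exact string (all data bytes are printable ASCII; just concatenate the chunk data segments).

Answer: x7hj6jg1kdlq4oc1632t4rx

Derivation:
Chunk 1: stream[0..1]='6' size=0x6=6, data at stream[3..9]='x7hj6j' -> body[0..6], body so far='x7hj6j'
Chunk 2: stream[11..12]='7' size=0x7=7, data at stream[14..21]='g1kdlq4' -> body[6..13], body so far='x7hj6jg1kdlq4'
Chunk 3: stream[23..24]='3' size=0x3=3, data at stream[26..29]='oc1' -> body[13..16], body so far='x7hj6jg1kdlq4oc1'
Chunk 4: stream[31..32]='7' size=0x7=7, data at stream[34..41]='632t4rx' -> body[16..23], body so far='x7hj6jg1kdlq4oc1632t4rx'
Chunk 5: stream[43..44]='0' size=0 (terminator). Final body='x7hj6jg1kdlq4oc1632t4rx' (23 bytes)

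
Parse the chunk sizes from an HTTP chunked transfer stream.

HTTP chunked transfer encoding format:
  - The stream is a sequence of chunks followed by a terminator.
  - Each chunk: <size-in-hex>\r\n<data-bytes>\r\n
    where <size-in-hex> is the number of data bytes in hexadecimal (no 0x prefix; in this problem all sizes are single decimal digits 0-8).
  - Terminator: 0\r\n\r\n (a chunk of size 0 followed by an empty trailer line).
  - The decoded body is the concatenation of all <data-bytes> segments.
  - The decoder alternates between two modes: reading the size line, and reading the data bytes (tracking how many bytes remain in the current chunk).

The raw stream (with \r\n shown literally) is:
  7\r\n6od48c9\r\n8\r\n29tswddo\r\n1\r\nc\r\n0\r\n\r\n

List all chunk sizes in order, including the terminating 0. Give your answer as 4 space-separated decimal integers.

Chunk 1: stream[0..1]='7' size=0x7=7, data at stream[3..10]='6od48c9' -> body[0..7], body so far='6od48c9'
Chunk 2: stream[12..13]='8' size=0x8=8, data at stream[15..23]='29tswddo' -> body[7..15], body so far='6od48c929tswddo'
Chunk 3: stream[25..26]='1' size=0x1=1, data at stream[28..29]='c' -> body[15..16], body so far='6od48c929tswddoc'
Chunk 4: stream[31..32]='0' size=0 (terminator). Final body='6od48c929tswddoc' (16 bytes)

Answer: 7 8 1 0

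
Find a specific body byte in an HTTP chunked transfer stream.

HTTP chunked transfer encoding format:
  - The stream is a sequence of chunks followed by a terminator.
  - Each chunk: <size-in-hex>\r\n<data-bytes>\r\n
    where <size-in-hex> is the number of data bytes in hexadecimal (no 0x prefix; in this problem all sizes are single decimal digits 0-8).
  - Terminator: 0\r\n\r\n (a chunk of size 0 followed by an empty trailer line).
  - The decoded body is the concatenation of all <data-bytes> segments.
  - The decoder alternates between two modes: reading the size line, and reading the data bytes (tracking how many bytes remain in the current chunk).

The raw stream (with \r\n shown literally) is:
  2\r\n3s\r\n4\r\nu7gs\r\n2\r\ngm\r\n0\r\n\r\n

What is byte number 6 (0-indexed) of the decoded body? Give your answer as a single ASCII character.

Answer: g

Derivation:
Chunk 1: stream[0..1]='2' size=0x2=2, data at stream[3..5]='3s' -> body[0..2], body so far='3s'
Chunk 2: stream[7..8]='4' size=0x4=4, data at stream[10..14]='u7gs' -> body[2..6], body so far='3su7gs'
Chunk 3: stream[16..17]='2' size=0x2=2, data at stream[19..21]='gm' -> body[6..8], body so far='3su7gsgm'
Chunk 4: stream[23..24]='0' size=0 (terminator). Final body='3su7gsgm' (8 bytes)
Body byte 6 = 'g'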